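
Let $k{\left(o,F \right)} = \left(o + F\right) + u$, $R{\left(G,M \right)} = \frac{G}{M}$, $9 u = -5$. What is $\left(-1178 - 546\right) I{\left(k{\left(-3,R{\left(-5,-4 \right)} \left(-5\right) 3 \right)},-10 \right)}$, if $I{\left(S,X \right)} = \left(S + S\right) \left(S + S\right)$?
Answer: $- \frac{277912679}{81} \approx -3.431 \cdot 10^{6}$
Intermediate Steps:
$u = - \frac{5}{9}$ ($u = \frac{1}{9} \left(-5\right) = - \frac{5}{9} \approx -0.55556$)
$k{\left(o,F \right)} = - \frac{5}{9} + F + o$ ($k{\left(o,F \right)} = \left(o + F\right) - \frac{5}{9} = \left(F + o\right) - \frac{5}{9} = - \frac{5}{9} + F + o$)
$I{\left(S,X \right)} = 4 S^{2}$ ($I{\left(S,X \right)} = 2 S 2 S = 4 S^{2}$)
$\left(-1178 - 546\right) I{\left(k{\left(-3,R{\left(-5,-4 \right)} \left(-5\right) 3 \right)},-10 \right)} = \left(-1178 - 546\right) 4 \left(- \frac{5}{9} + - \frac{5}{-4} \left(-5\right) 3 - 3\right)^{2} = - 1724 \cdot 4 \left(- \frac{5}{9} + \left(-5\right) \left(- \frac{1}{4}\right) \left(-5\right) 3 - 3\right)^{2} = - 1724 \cdot 4 \left(- \frac{5}{9} + \frac{5}{4} \left(-5\right) 3 - 3\right)^{2} = - 1724 \cdot 4 \left(- \frac{5}{9} - \frac{75}{4} - 3\right)^{2} = - 1724 \cdot 4 \left(- \frac{803}{36}\right)^{2} = - 1724 \cdot 4 \cdot \frac{644809}{1296} = \left(-1724\right) \frac{644809}{324} = - \frac{277912679}{81}$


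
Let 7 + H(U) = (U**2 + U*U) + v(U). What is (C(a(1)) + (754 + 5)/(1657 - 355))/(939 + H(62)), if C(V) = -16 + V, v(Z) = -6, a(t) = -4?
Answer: -8427/3738476 ≈ -0.0022541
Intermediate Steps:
H(U) = -13 + 2*U**2 (H(U) = -7 + ((U**2 + U*U) - 6) = -7 + ((U**2 + U**2) - 6) = -7 + (2*U**2 - 6) = -7 + (-6 + 2*U**2) = -13 + 2*U**2)
(C(a(1)) + (754 + 5)/(1657 - 355))/(939 + H(62)) = ((-16 - 4) + (754 + 5)/(1657 - 355))/(939 + (-13 + 2*62**2)) = (-20 + 759/1302)/(939 + (-13 + 2*3844)) = (-20 + 759*(1/1302))/(939 + (-13 + 7688)) = (-20 + 253/434)/(939 + 7675) = -8427/434/8614 = -8427/434*1/8614 = -8427/3738476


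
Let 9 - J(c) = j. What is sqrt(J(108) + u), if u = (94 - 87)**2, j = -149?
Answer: 3*sqrt(23) ≈ 14.387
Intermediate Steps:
J(c) = 158 (J(c) = 9 - 1*(-149) = 9 + 149 = 158)
u = 49 (u = 7**2 = 49)
sqrt(J(108) + u) = sqrt(158 + 49) = sqrt(207) = 3*sqrt(23)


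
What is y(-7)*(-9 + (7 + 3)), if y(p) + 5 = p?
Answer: -12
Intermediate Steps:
y(p) = -5 + p
y(-7)*(-9 + (7 + 3)) = (-5 - 7)*(-9 + (7 + 3)) = -12*(-9 + 10) = -12*1 = -12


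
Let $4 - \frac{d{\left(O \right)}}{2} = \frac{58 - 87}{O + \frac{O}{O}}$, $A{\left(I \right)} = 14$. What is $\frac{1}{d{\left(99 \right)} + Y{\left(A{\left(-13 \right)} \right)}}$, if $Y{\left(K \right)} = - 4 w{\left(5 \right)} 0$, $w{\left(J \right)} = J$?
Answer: $\frac{50}{429} \approx 0.11655$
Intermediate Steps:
$Y{\left(K \right)} = 0$ ($Y{\left(K \right)} = \left(-4\right) 5 \cdot 0 = \left(-20\right) 0 = 0$)
$d{\left(O \right)} = 8 + \frac{58}{1 + O}$ ($d{\left(O \right)} = 8 - 2 \frac{58 - 87}{O + \frac{O}{O}} = 8 - 2 \left(- \frac{29}{O + 1}\right) = 8 - 2 \left(- \frac{29}{1 + O}\right) = 8 + \frac{58}{1 + O}$)
$\frac{1}{d{\left(99 \right)} + Y{\left(A{\left(-13 \right)} \right)}} = \frac{1}{\frac{2 \left(33 + 4 \cdot 99\right)}{1 + 99} + 0} = \frac{1}{\frac{2 \left(33 + 396\right)}{100} + 0} = \frac{1}{2 \cdot \frac{1}{100} \cdot 429 + 0} = \frac{1}{\frac{429}{50} + 0} = \frac{1}{\frac{429}{50}} = \frac{50}{429}$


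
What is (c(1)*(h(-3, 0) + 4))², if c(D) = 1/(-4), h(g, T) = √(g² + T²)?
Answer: 49/16 ≈ 3.0625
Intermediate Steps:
h(g, T) = √(T² + g²)
c(D) = -¼
(c(1)*(h(-3, 0) + 4))² = (-(√(0² + (-3)²) + 4)/4)² = (-(√(0 + 9) + 4)/4)² = (-(√9 + 4)/4)² = (-(3 + 4)/4)² = (-¼*7)² = (-7/4)² = 49/16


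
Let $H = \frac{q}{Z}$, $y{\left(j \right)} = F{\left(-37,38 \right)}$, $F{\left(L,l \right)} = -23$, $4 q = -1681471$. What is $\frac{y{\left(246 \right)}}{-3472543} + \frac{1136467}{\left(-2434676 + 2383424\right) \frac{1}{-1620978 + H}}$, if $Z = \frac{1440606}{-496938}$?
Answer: $\frac{5594180831281189904988883}{170927684691189744} \approx 3.2728 \cdot 10^{7}$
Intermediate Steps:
$q = - \frac{1681471}{4}$ ($q = \frac{1}{4} \left(-1681471\right) = - \frac{1681471}{4} \approx -4.2037 \cdot 10^{5}$)
$Z = - \frac{240101}{82823}$ ($Z = 1440606 \left(- \frac{1}{496938}\right) = - \frac{240101}{82823} \approx -2.899$)
$y{\left(j \right)} = -23$
$H = \frac{139264472633}{960404}$ ($H = - \frac{1681471}{4 \left(- \frac{240101}{82823}\right)} = \left(- \frac{1681471}{4}\right) \left(- \frac{82823}{240101}\right) = \frac{139264472633}{960404} \approx 1.4501 \cdot 10^{5}$)
$\frac{y{\left(246 \right)}}{-3472543} + \frac{1136467}{\left(-2434676 + 2383424\right) \frac{1}{-1620978 + H}} = - \frac{23}{-3472543} + \frac{1136467}{\left(-2434676 + 2383424\right) \frac{1}{-1620978 + \frac{139264472633}{960404}}} = \left(-23\right) \left(- \frac{1}{3472543}\right) + \frac{1136467}{\left(-51252\right) \frac{1}{- \frac{1417529282479}{960404}}} = \frac{23}{3472543} + \frac{1136467}{\left(-51252\right) \left(- \frac{960404}{1417529282479}\right)} = \frac{23}{3472543} + \frac{1136467}{\frac{49222625808}{1417529282479}} = \frac{23}{3472543} + 1136467 \cdot \frac{1417529282479}{49222625808} = \frac{23}{3472543} + \frac{1610975251071061693}{49222625808} = \frac{5594180831281189904988883}{170927684691189744}$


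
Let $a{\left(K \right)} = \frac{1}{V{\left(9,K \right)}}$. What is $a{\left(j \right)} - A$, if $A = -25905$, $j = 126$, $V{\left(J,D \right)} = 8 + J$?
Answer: $\frac{440386}{17} \approx 25905.0$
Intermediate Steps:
$a{\left(K \right)} = \frac{1}{17}$ ($a{\left(K \right)} = \frac{1}{8 + 9} = \frac{1}{17}$)
$a{\left(j \right)} - A = \frac{1}{17} - -25905 = \frac{1}{17} + 25905 = \frac{440386}{17}$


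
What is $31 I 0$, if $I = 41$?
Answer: $0$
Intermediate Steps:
$31 I 0 = 31 \cdot 41 \cdot 0 = 1271 \cdot 0 = 0$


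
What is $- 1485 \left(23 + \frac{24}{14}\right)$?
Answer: $- \frac{256905}{7} \approx -36701.0$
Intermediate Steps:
$- 1485 \left(23 + \frac{24}{14}\right) = - 1485 \left(23 + 24 \cdot \frac{1}{14}\right) = - 1485 \left(23 + \frac{12}{7}\right) = \left(-1485\right) \frac{173}{7} = - \frac{256905}{7}$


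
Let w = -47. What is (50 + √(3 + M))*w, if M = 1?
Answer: -2444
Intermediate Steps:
(50 + √(3 + M))*w = (50 + √(3 + 1))*(-47) = (50 + √4)*(-47) = (50 + 2)*(-47) = 52*(-47) = -2444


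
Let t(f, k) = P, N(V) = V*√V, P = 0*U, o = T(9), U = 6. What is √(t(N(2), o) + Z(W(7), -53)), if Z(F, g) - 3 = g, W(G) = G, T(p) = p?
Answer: 5*I*√2 ≈ 7.0711*I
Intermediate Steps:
Z(F, g) = 3 + g
o = 9
P = 0 (P = 0*6 = 0)
N(V) = V^(3/2)
t(f, k) = 0
√(t(N(2), o) + Z(W(7), -53)) = √(0 + (3 - 53)) = √(0 - 50) = √(-50) = 5*I*√2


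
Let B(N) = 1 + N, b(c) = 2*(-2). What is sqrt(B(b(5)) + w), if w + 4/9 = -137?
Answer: 4*I*sqrt(79)/3 ≈ 11.851*I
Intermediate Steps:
b(c) = -4
w = -1237/9 (w = -4/9 - 137 = -1237/9 ≈ -137.44)
sqrt(B(b(5)) + w) = sqrt((1 - 4) - 1237/9) = sqrt(-3 - 1237/9) = sqrt(-1264/9) = 4*I*sqrt(79)/3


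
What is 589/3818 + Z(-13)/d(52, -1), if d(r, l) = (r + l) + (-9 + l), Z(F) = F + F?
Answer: -75119/156538 ≈ -0.47988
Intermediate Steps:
Z(F) = 2*F
d(r, l) = -9 + r + 2*l (d(r, l) = (l + r) + (-9 + l) = -9 + r + 2*l)
589/3818 + Z(-13)/d(52, -1) = 589/3818 + (2*(-13))/(-9 + 52 + 2*(-1)) = 589*(1/3818) - 26/(-9 + 52 - 2) = 589/3818 - 26/41 = -75119/156538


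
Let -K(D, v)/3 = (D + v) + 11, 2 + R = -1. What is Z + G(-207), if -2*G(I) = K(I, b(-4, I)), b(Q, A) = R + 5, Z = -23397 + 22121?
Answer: -1567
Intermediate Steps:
Z = -1276
R = -3 (R = -2 - 1 = -3)
b(Q, A) = 2 (b(Q, A) = -3 + 5 = 2)
K(D, v) = -33 - 3*D - 3*v (K(D, v) = -3*((D + v) + 11) = -3*(11 + D + v) = -33 - 3*D - 3*v)
G(I) = 39/2 + 3*I/2 (G(I) = -(-33 - 3*I - 3*2)/2 = -(-33 - 3*I - 6)/2 = -(-39 - 3*I)/2 = 39/2 + 3*I/2)
Z + G(-207) = -1276 + (39/2 + (3/2)*(-207)) = -1276 + (39/2 - 621/2) = -1276 - 291 = -1567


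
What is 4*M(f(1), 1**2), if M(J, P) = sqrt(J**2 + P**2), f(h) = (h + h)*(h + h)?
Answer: 4*sqrt(17) ≈ 16.492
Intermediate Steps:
f(h) = 4*h**2 (f(h) = (2*h)*(2*h) = 4*h**2)
4*M(f(1), 1**2) = 4*sqrt((4*1**2)**2 + (1**2)**2) = 4*sqrt((4*1)**2 + 1**2) = 4*sqrt(4**2 + 1) = 4*sqrt(16 + 1) = 4*sqrt(17)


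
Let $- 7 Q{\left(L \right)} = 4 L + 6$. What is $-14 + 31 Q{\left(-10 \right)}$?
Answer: $\frac{956}{7} \approx 136.57$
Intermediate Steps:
$Q{\left(L \right)} = - \frac{6}{7} - \frac{4 L}{7}$ ($Q{\left(L \right)} = - \frac{4 L + 6}{7} = - \frac{6 + 4 L}{7} = - \frac{6}{7} - \frac{4 L}{7}$)
$-14 + 31 Q{\left(-10 \right)} = -14 + 31 \left(- \frac{6}{7} - - \frac{40}{7}\right) = -14 + 31 \left(- \frac{6}{7} + \frac{40}{7}\right) = -14 + 31 \cdot \frac{34}{7} = -14 + \frac{1054}{7} = \frac{956}{7}$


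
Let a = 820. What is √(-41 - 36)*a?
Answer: 820*I*√77 ≈ 7195.5*I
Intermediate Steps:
√(-41 - 36)*a = √(-41 - 36)*820 = √(-77)*820 = (I*√77)*820 = 820*I*√77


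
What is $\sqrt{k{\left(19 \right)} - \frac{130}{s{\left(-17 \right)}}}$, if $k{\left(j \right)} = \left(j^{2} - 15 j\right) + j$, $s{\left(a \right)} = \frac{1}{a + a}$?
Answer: $\sqrt{4515} \approx 67.194$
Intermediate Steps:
$s{\left(a \right)} = \frac{1}{2 a}$
$k{\left(j \right)} = j^{2} - 14 j$
$\sqrt{k{\left(19 \right)} - \frac{130}{s{\left(-17 \right)}}} = \sqrt{19 \left(-14 + 19\right) - \frac{130}{\frac{1}{2} \frac{1}{-17}}} = \sqrt{19 \cdot 5 - \frac{130}{\frac{1}{2} \left(- \frac{1}{17}\right)}} = \sqrt{95 - \frac{130}{- \frac{1}{34}}} = \sqrt{95 - -4420} = \sqrt{95 + 4420} = \sqrt{4515}$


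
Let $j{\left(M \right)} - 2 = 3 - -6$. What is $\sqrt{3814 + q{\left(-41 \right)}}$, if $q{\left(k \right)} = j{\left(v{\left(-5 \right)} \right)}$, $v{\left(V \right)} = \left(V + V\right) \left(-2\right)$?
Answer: $15 \sqrt{17} \approx 61.847$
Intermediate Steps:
$v{\left(V \right)} = - 4 V$ ($v{\left(V \right)} = 2 V \left(-2\right) = - 4 V$)
$j{\left(M \right)} = 11$ ($j{\left(M \right)} = 2 + \left(3 - -6\right) = 2 + \left(3 + 6\right) = 2 + 9 = 11$)
$q{\left(k \right)} = 11$
$\sqrt{3814 + q{\left(-41 \right)}} = \sqrt{3814 + 11} = \sqrt{3825} = 15 \sqrt{17}$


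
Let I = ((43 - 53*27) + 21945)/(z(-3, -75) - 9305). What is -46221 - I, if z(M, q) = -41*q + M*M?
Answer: -287520284/6221 ≈ -46218.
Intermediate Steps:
z(M, q) = M² - 41*q (z(M, q) = -41*q + M² = M² - 41*q)
I = -20557/6221 (I = ((43 - 53*27) + 21945)/(((-3)² - 41*(-75)) - 9305) = ((43 - 1431) + 21945)/((9 + 3075) - 9305) = (-1388 + 21945)/(3084 - 9305) = 20557/(-6221) = 20557*(-1/6221) = -20557/6221 ≈ -3.3045)
-46221 - I = -46221 - 1*(-20557/6221) = -46221 + 20557/6221 = -287520284/6221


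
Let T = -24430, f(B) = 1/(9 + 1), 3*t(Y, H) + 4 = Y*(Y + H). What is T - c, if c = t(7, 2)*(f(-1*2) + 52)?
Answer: -763639/30 ≈ -25455.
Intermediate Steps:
t(Y, H) = -4/3 + Y*(H + Y)/3 (t(Y, H) = -4/3 + (Y*(Y + H))/3 = -4/3 + (Y*(H + Y))/3 = -4/3 + Y*(H + Y)/3)
f(B) = 1/10
c = 30739/30 (c = (-4/3 + (1/3)*7**2 + (1/3)*2*7)*(1/10 + 52) = (-4/3 + (1/3)*49 + 14/3)*(521/10) = (-4/3 + 49/3 + 14/3)*(521/10) = (59/3)*(521/10) = 30739/30 ≈ 1024.6)
T - c = -24430 - 1*30739/30 = -24430 - 30739/30 = -763639/30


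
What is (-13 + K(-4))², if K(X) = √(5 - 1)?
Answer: 121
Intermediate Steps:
K(X) = 2 (K(X) = √4 = 2)
(-13 + K(-4))² = (-13 + 2)² = (-11)² = 121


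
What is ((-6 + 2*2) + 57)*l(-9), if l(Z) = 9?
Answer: 495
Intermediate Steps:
((-6 + 2*2) + 57)*l(-9) = ((-6 + 2*2) + 57)*9 = ((-6 + 4) + 57)*9 = (-2 + 57)*9 = 55*9 = 495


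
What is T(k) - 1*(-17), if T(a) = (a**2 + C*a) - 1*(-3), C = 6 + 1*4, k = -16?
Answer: 116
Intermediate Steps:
C = 10 (C = 6 + 4 = 10)
T(a) = 3 + a**2 + 10*a (T(a) = (a**2 + 10*a) - 1*(-3) = (a**2 + 10*a) + 3 = 3 + a**2 + 10*a)
T(k) - 1*(-17) = (3 + (-16)**2 + 10*(-16)) - 1*(-17) = (3 + 256 - 160) + 17 = 99 + 17 = 116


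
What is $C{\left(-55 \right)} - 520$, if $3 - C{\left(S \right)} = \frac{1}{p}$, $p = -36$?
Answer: $- \frac{18611}{36} \approx -516.97$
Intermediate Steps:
$C{\left(S \right)} = \frac{109}{36}$ ($C{\left(S \right)} = 3 - \frac{1}{-36} = 3 - - \frac{1}{36} = 3 + \frac{1}{36} = \frac{109}{36}$)
$C{\left(-55 \right)} - 520 = \frac{109}{36} - 520 = - \frac{18611}{36}$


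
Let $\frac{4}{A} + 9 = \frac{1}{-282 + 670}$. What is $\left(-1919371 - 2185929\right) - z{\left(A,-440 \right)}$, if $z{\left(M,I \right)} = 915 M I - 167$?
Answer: $- \frac{14955854503}{3491} \approx -4.2841 \cdot 10^{6}$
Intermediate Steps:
$A = - \frac{1552}{3491}$ ($A = \frac{4}{-9 + \frac{1}{-282 + 670}} = \frac{4}{-9 + \frac{1}{388}} = \frac{4}{- \frac{3491}{388}} = 4 \left(- \frac{388}{3491}\right) = - \frac{1552}{3491} \approx -0.44457$)
$z{\left(M,I \right)} = -167 + 915 I M$ ($z{\left(M,I \right)} = 915 I M - 167 = -167 + 915 I M$)
$\left(-1919371 - 2185929\right) - z{\left(A,-440 \right)} = \left(-1919371 - 2185929\right) - \left(-167 + 915 \left(-440\right) \left(- \frac{1552}{3491}\right)\right) = \left(-1919371 - 2185929\right) - \left(-167 + \frac{624835200}{3491}\right) = -4105300 - \frac{624252203}{3491} = - \frac{14955854503}{3491}$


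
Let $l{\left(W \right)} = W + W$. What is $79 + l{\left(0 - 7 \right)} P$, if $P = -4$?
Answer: $135$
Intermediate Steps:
$l{\left(W \right)} = 2 W$
$79 + l{\left(0 - 7 \right)} P = 79 + 2 \left(0 - 7\right) \left(-4\right) = 79 + 2 \left(-7\right) \left(-4\right) = 79 - -56 = 79 + 56 = 135$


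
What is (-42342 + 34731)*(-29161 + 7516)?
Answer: 164740095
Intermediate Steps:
(-42342 + 34731)*(-29161 + 7516) = -7611*(-21645) = 164740095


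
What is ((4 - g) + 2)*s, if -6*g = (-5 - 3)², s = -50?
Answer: -2500/3 ≈ -833.33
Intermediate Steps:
g = -32/3 (g = -(-5 - 3)²/6 = -⅙*(-8)² = -⅙*64 = -32/3 ≈ -10.667)
((4 - g) + 2)*s = ((4 - 1*(-32/3)) + 2)*(-50) = ((4 + 32/3) + 2)*(-50) = (44/3 + 2)*(-50) = (50/3)*(-50) = -2500/3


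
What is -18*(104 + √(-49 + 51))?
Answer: -1872 - 18*√2 ≈ -1897.5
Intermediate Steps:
-18*(104 + √(-49 + 51)) = -18*(104 + √2) = -1872 - 18*√2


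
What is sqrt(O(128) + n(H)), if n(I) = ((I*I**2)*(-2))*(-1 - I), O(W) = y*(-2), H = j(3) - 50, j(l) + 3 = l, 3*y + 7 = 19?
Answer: 2*sqrt(3062498) ≈ 3500.0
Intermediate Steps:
y = 4 (y = -7/3 + (1/3)*19 = -7/3 + 19/3 = 4)
j(l) = -3 + l
H = -50 (H = (-3 + 3) - 50 = 0 - 50 = -50)
O(W) = -8 (O(W) = 4*(-2) = -8)
n(I) = -2*I**3*(-1 - I) (n(I) = (I**3*(-2))*(-1 - I) = (-2*I**3)*(-1 - I) = -2*I**3*(-1 - I))
sqrt(O(128) + n(H)) = sqrt(-8 + 2*(-50)**3*(1 - 50)) = sqrt(-8 + 2*(-125000)*(-49)) = sqrt(-8 + 12250000) = sqrt(12249992) = 2*sqrt(3062498)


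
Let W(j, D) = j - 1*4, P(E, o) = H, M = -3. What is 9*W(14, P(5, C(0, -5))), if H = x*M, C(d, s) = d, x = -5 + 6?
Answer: 90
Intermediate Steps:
x = 1
H = -3 (H = 1*(-3) = -3)
P(E, o) = -3
W(j, D) = -4 + j (W(j, D) = j - 4 = -4 + j)
9*W(14, P(5, C(0, -5))) = 9*(-4 + 14) = 9*10 = 90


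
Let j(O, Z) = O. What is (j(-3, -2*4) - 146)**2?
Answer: 22201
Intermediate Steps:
(j(-3, -2*4) - 146)**2 = (-3 - 146)**2 = (-149)**2 = 22201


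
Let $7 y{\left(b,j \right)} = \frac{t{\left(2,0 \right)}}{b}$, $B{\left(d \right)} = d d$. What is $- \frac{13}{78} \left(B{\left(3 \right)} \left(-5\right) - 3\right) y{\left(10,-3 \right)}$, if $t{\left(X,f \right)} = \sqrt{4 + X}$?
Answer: $\frac{4 \sqrt{6}}{35} \approx 0.27994$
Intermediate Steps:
$B{\left(d \right)} = d^{2}$
$y{\left(b,j \right)} = \frac{\sqrt{6}}{7 b}$ ($y{\left(b,j \right)} = \frac{\sqrt{4 + 2} \frac{1}{b}}{7} = \frac{\sqrt{6} \frac{1}{b}}{7} = \frac{\sqrt{6}}{7 b}$)
$- \frac{13}{78} \left(B{\left(3 \right)} \left(-5\right) - 3\right) y{\left(10,-3 \right)} = - \frac{13}{78} \left(3^{2} \left(-5\right) - 3\right) \frac{\sqrt{6}}{7 \cdot 10} = \left(-13\right) \frac{1}{78} \left(9 \left(-5\right) - 3\right) \frac{1}{7} \sqrt{6} \cdot \frac{1}{10} = - \frac{-45 - 3}{6} \frac{\sqrt{6}}{70} = \left(- \frac{1}{6}\right) \left(-48\right) \frac{\sqrt{6}}{70} = 8 \frac{\sqrt{6}}{70} = \frac{4 \sqrt{6}}{35}$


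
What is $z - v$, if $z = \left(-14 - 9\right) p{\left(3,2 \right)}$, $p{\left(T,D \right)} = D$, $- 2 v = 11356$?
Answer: $5632$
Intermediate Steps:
$v = -5678$ ($v = \left(- \frac{1}{2}\right) 11356 = -5678$)
$z = -46$ ($z = \left(-14 - 9\right) 2 = \left(-23\right) 2 = -46$)
$z - v = -46 - -5678 = -46 + 5678 = 5632$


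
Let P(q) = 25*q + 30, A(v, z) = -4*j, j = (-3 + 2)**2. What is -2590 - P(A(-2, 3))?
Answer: -2520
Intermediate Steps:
j = 1 (j = (-1)**2 = 1)
A(v, z) = -4 (A(v, z) = -4*1 = -4)
P(q) = 30 + 25*q
-2590 - P(A(-2, 3)) = -2590 - (30 + 25*(-4)) = -2590 - (30 - 100) = -2590 - 1*(-70) = -2590 + 70 = -2520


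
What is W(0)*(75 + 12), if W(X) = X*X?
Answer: 0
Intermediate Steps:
W(X) = X²
W(0)*(75 + 12) = 0²*(75 + 12) = 0*87 = 0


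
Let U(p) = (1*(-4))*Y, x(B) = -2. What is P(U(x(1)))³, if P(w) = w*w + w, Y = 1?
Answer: 1728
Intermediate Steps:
U(p) = -4 (U(p) = (1*(-4))*1 = -4*1 = -4)
P(w) = w + w² (P(w) = w² + w = w + w²)
P(U(x(1)))³ = (-4*(1 - 4))³ = (-4*(-3))³ = 12³ = 1728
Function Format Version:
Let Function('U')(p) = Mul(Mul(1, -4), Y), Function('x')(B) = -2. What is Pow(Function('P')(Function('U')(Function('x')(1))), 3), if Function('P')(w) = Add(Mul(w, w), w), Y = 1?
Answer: 1728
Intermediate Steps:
Function('U')(p) = -4 (Function('U')(p) = Mul(Mul(1, -4), 1) = Mul(-4, 1) = -4)
Function('P')(w) = Add(w, Pow(w, 2)) (Function('P')(w) = Add(Pow(w, 2), w) = Add(w, Pow(w, 2)))
Pow(Function('P')(Function('U')(Function('x')(1))), 3) = Pow(Mul(-4, Add(1, -4)), 3) = Pow(Mul(-4, -3), 3) = Pow(12, 3) = 1728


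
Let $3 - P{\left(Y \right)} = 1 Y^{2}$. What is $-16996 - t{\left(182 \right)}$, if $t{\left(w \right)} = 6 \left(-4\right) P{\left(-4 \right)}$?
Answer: $-17308$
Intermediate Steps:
$P{\left(Y \right)} = 3 - Y^{2}$ ($P{\left(Y \right)} = 3 - 1 Y^{2} = 3 - Y^{2}$)
$t{\left(w \right)} = 312$ ($t{\left(w \right)} = 6 \left(-4\right) \left(3 - \left(-4\right)^{2}\right) = - 24 \left(3 - 16\right) = \left(-24\right) \left(-13\right) = 312$)
$-16996 - t{\left(182 \right)} = -16996 - 312 = -17308$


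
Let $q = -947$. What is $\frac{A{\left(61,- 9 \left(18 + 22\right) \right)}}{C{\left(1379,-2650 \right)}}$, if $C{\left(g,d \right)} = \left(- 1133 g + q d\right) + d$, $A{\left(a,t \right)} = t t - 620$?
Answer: $\frac{128980}{944493} \approx 0.13656$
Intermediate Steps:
$A{\left(a,t \right)} = -620 + t^{2}$ ($A{\left(a,t \right)} = t^{2} - 620 = -620 + t^{2}$)
$C{\left(g,d \right)} = - 1133 g - 946 d$ ($C{\left(g,d \right)} = \left(- 1133 g - 947 d\right) + d = - 1133 g - 946 d$)
$\frac{A{\left(61,- 9 \left(18 + 22\right) \right)}}{C{\left(1379,-2650 \right)}} = \frac{-620 + \left(- 9 \left(18 + 22\right)\right)^{2}}{\left(-1133\right) 1379 - -2506900} = \frac{-620 + \left(\left(-9\right) 40\right)^{2}}{-1562407 + 2506900} = \frac{-620 + \left(-360\right)^{2}}{944493} = \left(-620 + 129600\right) \frac{1}{944493} = 128980 \cdot \frac{1}{944493} = \frac{128980}{944493}$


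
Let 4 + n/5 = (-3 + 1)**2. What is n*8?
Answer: 0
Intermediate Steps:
n = 0 (n = -20 + 5*(-3 + 1)**2 = -20 + 5*(-2)**2 = -20 + 5*4 = -20 + 20 = 0)
n*8 = 0*8 = 0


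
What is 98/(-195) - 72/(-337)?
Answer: -18986/65715 ≈ -0.28891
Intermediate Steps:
98/(-195) - 72/(-337) = 98*(-1/195) - 72*(-1/337) = -98/195 + 72/337 = -18986/65715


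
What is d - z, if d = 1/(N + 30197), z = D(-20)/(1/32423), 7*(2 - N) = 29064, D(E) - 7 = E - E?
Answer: -5911653166/26047 ≈ -2.2696e+5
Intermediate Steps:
D(E) = 7 (D(E) = 7 + (E - E) = 7 + 0 = 7)
N = -4150 (N = 2 - 1/7*29064 = 2 - 4152 = -4150)
z = 226961 (z = 7/(1/32423) = 7*32423 = 226961)
d = 1/26047 (d = 1/(-4150 + 30197) = 1/26047 ≈ 3.8392e-5)
d - z = 1/26047 - 1*226961 = 1/26047 - 226961 = -5911653166/26047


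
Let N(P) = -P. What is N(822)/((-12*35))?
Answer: 137/70 ≈ 1.9571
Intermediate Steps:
N(822)/((-12*35)) = (-1*822)/((-12*35)) = -822/(-420) = -822*(-1/420) = 137/70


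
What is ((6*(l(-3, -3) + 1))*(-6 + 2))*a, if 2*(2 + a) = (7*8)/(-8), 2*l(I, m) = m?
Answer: -66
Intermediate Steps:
l(I, m) = m/2
a = -11/2 (a = -2 + ((7*8)/(-8))/2 = -2 + (56*(-⅛))/2 = -2 + (½)*(-7) = -2 - 7/2 = -11/2 ≈ -5.5000)
((6*(l(-3, -3) + 1))*(-6 + 2))*a = ((6*((½)*(-3) + 1))*(-6 + 2))*(-11/2) = ((6*(-3/2 + 1))*(-4))*(-11/2) = ((6*(-½))*(-4))*(-11/2) = -3*(-4)*(-11/2) = 12*(-11/2) = -66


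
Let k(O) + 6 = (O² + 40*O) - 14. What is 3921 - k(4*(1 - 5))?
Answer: 4325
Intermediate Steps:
k(O) = -20 + O² + 40*O (k(O) = -6 + ((O² + 40*O) - 14) = -6 + (-14 + O² + 40*O) = -20 + O² + 40*O)
3921 - k(4*(1 - 5)) = 3921 - (-20 + (4*(1 - 5))² + 40*(4*(1 - 5))) = 3921 - (-20 + (4*(-4))² + 40*(4*(-4))) = 3921 - (-20 + (-16)² + 40*(-16)) = 3921 - (-20 + 256 - 640) = 3921 - 1*(-404) = 3921 + 404 = 4325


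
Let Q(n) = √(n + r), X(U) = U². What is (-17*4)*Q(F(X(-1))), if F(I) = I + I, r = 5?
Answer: -68*√7 ≈ -179.91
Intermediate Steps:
F(I) = 2*I
Q(n) = √(5 + n) (Q(n) = √(n + 5) = √(5 + n))
(-17*4)*Q(F(X(-1))) = (-17*4)*√(5 + 2*(-1)²) = -68*√(5 + 2*1) = -68*√(5 + 2) = -68*√7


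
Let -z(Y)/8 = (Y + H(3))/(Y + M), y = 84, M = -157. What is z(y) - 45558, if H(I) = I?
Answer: -3325038/73 ≈ -45548.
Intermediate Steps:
z(Y) = -8*(3 + Y)/(-157 + Y) (z(Y) = -8*(Y + 3)/(Y - 157) = -8*(3 + Y)/(-157 + Y))
z(y) - 45558 = 8*(-3 - 1*84)/(-157 + 84) - 45558 = 8*(-3 - 84)/(-73) - 45558 = 8*(-1/73)*(-87) - 45558 = 696/73 - 45558 = -3325038/73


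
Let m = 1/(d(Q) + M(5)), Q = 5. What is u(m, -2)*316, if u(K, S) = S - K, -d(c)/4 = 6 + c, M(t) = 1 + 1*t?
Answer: -11850/19 ≈ -623.68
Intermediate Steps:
M(t) = 1 + t
d(c) = -24 - 4*c (d(c) = -4*(6 + c) = -24 - 4*c)
m = -1/38 (m = 1/((-24 - 4*5) + (1 + 5)) = 1/((-24 - 20) + 6) = 1/(-44 + 6) = 1/(-38) = -1/38 ≈ -0.026316)
u(m, -2)*316 = (-2 - 1*(-1/38))*316 = (-2 + 1/38)*316 = -75/38*316 = -11850/19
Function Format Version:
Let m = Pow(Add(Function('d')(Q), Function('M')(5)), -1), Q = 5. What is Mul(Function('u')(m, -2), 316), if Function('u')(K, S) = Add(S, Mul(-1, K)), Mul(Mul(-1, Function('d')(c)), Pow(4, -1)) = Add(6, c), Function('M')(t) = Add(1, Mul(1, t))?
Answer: Rational(-11850, 19) ≈ -623.68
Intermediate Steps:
Function('M')(t) = Add(1, t)
Function('d')(c) = Add(-24, Mul(-4, c)) (Function('d')(c) = Mul(-4, Add(6, c)) = Add(-24, Mul(-4, c)))
m = Rational(-1, 38) (m = Pow(Add(Add(-24, Mul(-4, 5)), Add(1, 5)), -1) = Pow(Add(Add(-24, -20), 6), -1) = Pow(Add(-44, 6), -1) = Pow(-38, -1) = Rational(-1, 38) ≈ -0.026316)
Mul(Function('u')(m, -2), 316) = Mul(Add(-2, Mul(-1, Rational(-1, 38))), 316) = Mul(Add(-2, Rational(1, 38)), 316) = Mul(Rational(-75, 38), 316) = Rational(-11850, 19)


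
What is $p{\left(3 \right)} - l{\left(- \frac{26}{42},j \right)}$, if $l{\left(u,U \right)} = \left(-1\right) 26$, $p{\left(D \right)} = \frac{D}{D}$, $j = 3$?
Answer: $27$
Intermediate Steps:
$p{\left(D \right)} = 1$
$l{\left(u,U \right)} = -26$
$p{\left(3 \right)} - l{\left(- \frac{26}{42},j \right)} = 1 - -26 = 1 + 26 = 27$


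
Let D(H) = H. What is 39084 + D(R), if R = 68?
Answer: 39152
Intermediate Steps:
39084 + D(R) = 39084 + 68 = 39152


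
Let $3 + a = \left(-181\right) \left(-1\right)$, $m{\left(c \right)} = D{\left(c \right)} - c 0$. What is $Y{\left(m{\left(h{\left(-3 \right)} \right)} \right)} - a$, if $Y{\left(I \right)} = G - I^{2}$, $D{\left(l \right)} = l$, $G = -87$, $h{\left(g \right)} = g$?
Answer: $-274$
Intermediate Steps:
$m{\left(c \right)} = c$ ($m{\left(c \right)} = c - c 0 = c - 0 = c + 0 = c$)
$Y{\left(I \right)} = -87 - I^{2}$
$a = 178$ ($a = -3 - -181 = -3 + 181 = 178$)
$Y{\left(m{\left(h{\left(-3 \right)} \right)} \right)} - a = \left(-87 - \left(-3\right)^{2}\right) - 178 = \left(-87 - 9\right) - 178 = -96 - 178 = -274$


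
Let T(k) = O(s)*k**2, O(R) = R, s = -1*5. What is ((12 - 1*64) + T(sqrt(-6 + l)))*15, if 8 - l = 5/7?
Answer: -6135/7 ≈ -876.43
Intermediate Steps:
l = 51/7 (l = 8 - 5/7 = 51/7 ≈ 7.2857)
s = -5
T(k) = -5*k**2
((12 - 1*64) + T(sqrt(-6 + l)))*15 = ((12 - 1*64) - 5*(sqrt(-6 + 51/7))**2)*15 = ((12 - 64) - 5*(sqrt(9/7))**2)*15 = (-52 - 5*(3*sqrt(7)/7)**2)*15 = (-52 - 5*9/7)*15 = (-52 - 45/7)*15 = -409/7*15 = -6135/7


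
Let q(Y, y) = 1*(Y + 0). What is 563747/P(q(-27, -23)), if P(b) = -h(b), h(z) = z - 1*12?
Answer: 563747/39 ≈ 14455.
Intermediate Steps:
h(z) = -12 + z (h(z) = z - 12 = -12 + z)
q(Y, y) = Y (q(Y, y) = 1*Y = Y)
P(b) = 12 - b (P(b) = -(-12 + b) = 12 - b)
563747/P(q(-27, -23)) = 563747/(12 - 1*(-27)) = 563747/(12 + 27) = 563747/39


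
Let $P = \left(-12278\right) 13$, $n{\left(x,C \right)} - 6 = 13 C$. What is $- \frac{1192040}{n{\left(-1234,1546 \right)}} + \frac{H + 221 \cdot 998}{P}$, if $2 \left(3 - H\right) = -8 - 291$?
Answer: $- \frac{6953694159}{114602852} \approx -60.676$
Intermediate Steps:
$n{\left(x,C \right)} = 6 + 13 C$
$P = -159614$
$H = \frac{305}{2}$ ($H = 3 - \frac{-8 - 291}{2} = 3 - - \frac{299}{2} = 3 + \frac{299}{2} = \frac{305}{2} \approx 152.5$)
$- \frac{1192040}{n{\left(-1234,1546 \right)}} + \frac{H + 221 \cdot 998}{P} = - \frac{1192040}{6 + 13 \cdot 1546} + \frac{\frac{305}{2} + 221 \cdot 998}{-159614} = - \frac{1192040}{6 + 20098} + \left(\frac{305}{2} + 220558\right) \left(- \frac{1}{159614}\right) = - \frac{1192040}{20104} + \frac{441421}{2} \left(- \frac{1}{159614}\right) = \left(-1192040\right) \frac{1}{20104} - \frac{441421}{319228} = - \frac{149005}{2513} - \frac{441421}{319228} = - \frac{6953694159}{114602852}$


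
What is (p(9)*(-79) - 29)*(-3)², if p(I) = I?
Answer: -6660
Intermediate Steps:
(p(9)*(-79) - 29)*(-3)² = (9*(-79) - 29)*(-3)² = (-711 - 29)*9 = -740*9 = -6660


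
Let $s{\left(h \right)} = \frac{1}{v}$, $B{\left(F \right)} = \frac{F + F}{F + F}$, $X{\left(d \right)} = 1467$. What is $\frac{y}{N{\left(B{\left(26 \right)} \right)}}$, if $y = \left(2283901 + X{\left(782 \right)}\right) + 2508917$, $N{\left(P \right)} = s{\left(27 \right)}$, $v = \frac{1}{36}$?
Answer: $\frac{1598095}{12} \approx 1.3317 \cdot 10^{5}$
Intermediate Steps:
$v = \frac{1}{36} \approx 0.027778$
$B{\left(F \right)} = 1$ ($B{\left(F \right)} = \frac{2 F}{2 F} = 2 F \frac{1}{2 F} = 1$)
$s{\left(h \right)} = 36$ ($s{\left(h \right)} = \frac{1}{\frac{1}{36}} = 36$)
$N{\left(P \right)} = 36$
$y = 4794285$ ($y = \left(2283901 + 1467\right) + 2508917 = 2285368 + 2508917 = 4794285$)
$\frac{y}{N{\left(B{\left(26 \right)} \right)}} = \frac{4794285}{36} = 4794285 \cdot \frac{1}{36} = \frac{1598095}{12}$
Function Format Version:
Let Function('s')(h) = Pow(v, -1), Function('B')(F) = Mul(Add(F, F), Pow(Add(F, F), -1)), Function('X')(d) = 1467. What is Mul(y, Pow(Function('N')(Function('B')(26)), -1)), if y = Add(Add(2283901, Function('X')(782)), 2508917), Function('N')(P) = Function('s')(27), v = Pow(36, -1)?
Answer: Rational(1598095, 12) ≈ 1.3317e+5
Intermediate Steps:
v = Rational(1, 36) ≈ 0.027778
Function('B')(F) = 1 (Function('B')(F) = Mul(Mul(2, F), Pow(Mul(2, F), -1)) = Mul(Mul(2, F), Mul(Rational(1, 2), Pow(F, -1))) = 1)
Function('s')(h) = 36 (Function('s')(h) = Pow(Rational(1, 36), -1) = 36)
Function('N')(P) = 36
y = 4794285 (y = Add(Add(2283901, 1467), 2508917) = Add(2285368, 2508917) = 4794285)
Mul(y, Pow(Function('N')(Function('B')(26)), -1)) = Mul(4794285, Pow(36, -1)) = Mul(4794285, Rational(1, 36)) = Rational(1598095, 12)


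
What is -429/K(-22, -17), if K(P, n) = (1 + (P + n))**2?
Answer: -429/1444 ≈ -0.29709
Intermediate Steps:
K(P, n) = (1 + P + n)**2
-429/K(-22, -17) = -429/(1 - 22 - 17)**2 = -429/((-38)**2) = -429/1444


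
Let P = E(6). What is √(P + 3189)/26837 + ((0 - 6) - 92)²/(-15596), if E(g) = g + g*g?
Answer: -343/557 + 3*√359/26837 ≈ -0.61368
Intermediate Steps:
E(g) = g + g²
P = 42 (P = 6*(1 + 6) = 6*7 = 42)
√(P + 3189)/26837 + ((0 - 6) - 92)²/(-15596) = √(42 + 3189)/26837 + ((0 - 6) - 92)²/(-15596) = √3231*(1/26837) + (-6 - 92)²*(-1/15596) = (3*√359)*(1/26837) + (-98)²*(-1/15596) = 3*√359/26837 + 9604*(-1/15596) = 3*√359/26837 - 343/557 = -343/557 + 3*√359/26837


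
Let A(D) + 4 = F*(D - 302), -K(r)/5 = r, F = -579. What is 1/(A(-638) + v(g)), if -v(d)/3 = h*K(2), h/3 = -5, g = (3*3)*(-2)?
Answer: 1/543806 ≈ 1.8389e-6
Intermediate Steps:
g = -18 (g = 9*(-2) = -18)
K(r) = -5*r
h = -15 (h = 3*(-5) = -15)
A(D) = 174854 - 579*D (A(D) = -4 - 579*(D - 302) = -4 - 579*(-302 + D) = -4 + (174858 - 579*D) = 174854 - 579*D)
v(d) = -450 (v(d) = -(-45)*(-5*2) = -(-45)*(-10) = -3*150 = -450)
1/(A(-638) + v(g)) = 1/((174854 - 579*(-638)) - 450) = 1/((174854 + 369402) - 450) = 1/(544256 - 450) = 1/543806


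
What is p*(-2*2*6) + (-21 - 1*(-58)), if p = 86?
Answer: -2027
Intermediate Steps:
p*(-2*2*6) + (-21 - 1*(-58)) = 86*(-2*2*6) + (-21 - 1*(-58)) = 86*(-4*6) + (-21 + 58) = 86*(-24) + 37 = -2064 + 37 = -2027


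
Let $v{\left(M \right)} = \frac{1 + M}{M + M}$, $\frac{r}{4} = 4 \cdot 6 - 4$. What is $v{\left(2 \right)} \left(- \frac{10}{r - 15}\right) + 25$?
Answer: $\frac{647}{26} \approx 24.885$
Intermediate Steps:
$r = 80$ ($r = 4 \left(4 \cdot 6 - 4\right) = 4 \left(24 - 4\right) = 4 \cdot 20 = 80$)
$v{\left(M \right)} = \frac{1 + M}{2 M}$
$v{\left(2 \right)} \left(- \frac{10}{r - 15}\right) + 25 = \frac{1 + 2}{2 \cdot 2} \left(- \frac{10}{80 - 15}\right) + 25 = \frac{1}{2} \cdot \frac{1}{2} \cdot 3 \left(- \frac{10}{65}\right) + 25 = \frac{3 \left(\left(-10\right) \frac{1}{65}\right)}{4} + 25 = \frac{3}{4} \left(- \frac{2}{13}\right) + 25 = - \frac{3}{26} + 25 = \frac{647}{26}$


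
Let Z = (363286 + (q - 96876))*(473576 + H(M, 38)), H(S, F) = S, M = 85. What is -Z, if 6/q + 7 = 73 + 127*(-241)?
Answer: -3853908530070444/30541 ≈ -1.2619e+11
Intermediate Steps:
q = -6/30541 (q = 6/(-7 + (73 + 127*(-241))) = 6/(-7 + (73 - 30607)) = 6/(-7 - 30534) = 6/(-30541) = 6*(-1/30541) = -6/30541 ≈ -0.00019646)
Z = 3853908530070444/30541 (Z = (363286 + (-6/30541 - 96876))*(473576 + 85) = (363286 - 2958689922/30541)*473661 = (8136427804/30541)*473661 = 3853908530070444/30541 ≈ 1.2619e+11)
-Z = -1*3853908530070444/30541 = -3853908530070444/30541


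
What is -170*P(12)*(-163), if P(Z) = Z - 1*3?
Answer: 249390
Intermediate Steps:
P(Z) = -3 + Z (P(Z) = Z - 3 = -3 + Z)
-170*P(12)*(-163) = -170*(-3 + 12)*(-163) = -170*9*(-163) = -1530*(-163) = 249390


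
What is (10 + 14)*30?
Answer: 720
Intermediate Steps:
(10 + 14)*30 = 24*30 = 720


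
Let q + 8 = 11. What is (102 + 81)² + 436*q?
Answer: 34797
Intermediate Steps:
q = 3 (q = -8 + 11 = 3)
(102 + 81)² + 436*q = (102 + 81)² + 436*3 = 183² + 1308 = 33489 + 1308 = 34797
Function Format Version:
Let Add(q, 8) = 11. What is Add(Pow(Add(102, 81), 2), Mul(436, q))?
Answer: 34797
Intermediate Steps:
q = 3 (q = Add(-8, 11) = 3)
Add(Pow(Add(102, 81), 2), Mul(436, q)) = Add(Pow(Add(102, 81), 2), Mul(436, 3)) = Add(Pow(183, 2), 1308) = Add(33489, 1308) = 34797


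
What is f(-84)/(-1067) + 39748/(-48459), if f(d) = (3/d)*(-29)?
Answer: -1188916559/1447761084 ≈ -0.82121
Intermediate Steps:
f(d) = -87/d
f(-84)/(-1067) + 39748/(-48459) = -87/(-84)/(-1067) + 39748/(-48459) = -87*(-1/84)*(-1/1067) + 39748*(-1/48459) = (29/28)*(-1/1067) - 39748/48459 = -29/29876 - 39748/48459 = -1188916559/1447761084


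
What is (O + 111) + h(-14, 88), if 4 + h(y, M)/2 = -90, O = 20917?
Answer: 20840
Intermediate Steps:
h(y, M) = -188 (h(y, M) = -8 + 2*(-90) = -8 - 180 = -188)
(O + 111) + h(-14, 88) = (20917 + 111) - 188 = 21028 - 188 = 20840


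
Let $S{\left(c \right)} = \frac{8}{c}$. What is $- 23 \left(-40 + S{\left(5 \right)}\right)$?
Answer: $\frac{4416}{5} \approx 883.2$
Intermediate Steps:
$- 23 \left(-40 + S{\left(5 \right)}\right) = - 23 \left(-40 + \frac{8}{5}\right) = \left(-23\right) \left(- \frac{192}{5}\right) = \frac{4416}{5}$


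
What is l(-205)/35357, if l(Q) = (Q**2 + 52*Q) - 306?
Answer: 4437/5051 ≈ 0.87844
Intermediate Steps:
l(Q) = -306 + Q**2 + 52*Q
l(-205)/35357 = (-306 + (-205)**2 + 52*(-205))/35357 = (-306 + 42025 - 10660)*(1/35357) = 31059*(1/35357) = 4437/5051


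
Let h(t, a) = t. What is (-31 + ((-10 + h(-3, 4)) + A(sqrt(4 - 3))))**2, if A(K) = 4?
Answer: 1600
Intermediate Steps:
(-31 + ((-10 + h(-3, 4)) + A(sqrt(4 - 3))))**2 = (-31 + ((-10 - 3) + 4))**2 = (-31 + (-13 + 4))**2 = (-31 - 9)**2 = (-40)**2 = 1600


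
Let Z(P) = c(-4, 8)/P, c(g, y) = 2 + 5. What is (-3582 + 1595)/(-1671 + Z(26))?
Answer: 51662/43439 ≈ 1.1893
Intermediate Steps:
c(g, y) = 7
Z(P) = 7/P
(-3582 + 1595)/(-1671 + Z(26)) = (-3582 + 1595)/(-1671 + 7/26) = -1987/(-1671 + 7*(1/26)) = -1987/(-1671 + 7/26) = -1987/(-43439/26) = -1987*(-26/43439) = 51662/43439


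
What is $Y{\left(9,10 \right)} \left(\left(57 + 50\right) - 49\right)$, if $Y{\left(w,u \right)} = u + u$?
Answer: $1160$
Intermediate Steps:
$Y{\left(w,u \right)} = 2 u$
$Y{\left(9,10 \right)} \left(\left(57 + 50\right) - 49\right) = 2 \cdot 10 \left(\left(57 + 50\right) - 49\right) = 20 \left(107 - 49\right) = 20 \cdot 58 = 1160$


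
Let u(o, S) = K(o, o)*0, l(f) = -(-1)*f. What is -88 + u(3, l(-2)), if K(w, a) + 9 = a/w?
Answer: -88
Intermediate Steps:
l(f) = f
K(w, a) = -9 + a/w
u(o, S) = 0 (u(o, S) = (-9 + o/o)*0 = (-9 + 1)*0 = -8*0 = 0)
-88 + u(3, l(-2)) = -88 + 0 = -88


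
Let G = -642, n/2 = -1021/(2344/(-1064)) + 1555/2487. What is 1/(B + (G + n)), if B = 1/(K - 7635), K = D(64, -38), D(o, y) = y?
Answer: 5591246043/1600019192579 ≈ 0.0034945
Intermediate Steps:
K = -38
n = 676345612/728691 (n = 2*(-1021/(2344/(-1064)) + 1555/2487) = 2*(-1021/(2344*(-1/1064)) + 1555*(1/2487)) = 2*(-1021/(-293/133) + 1555/2487) = 2*(-1021*(-133/293) + 1555/2487) = 2*(135793/293 + 1555/2487) = 2*(338172806/728691) = 676345612/728691 ≈ 928.17)
B = -1/7673 (B = 1/(-38 - 7635) = 1/(-7673) = -1/7673 ≈ -0.00013033)
1/(B + (G + n)) = 1/(-1/7673 + (-642 + 676345612/728691)) = 1/(-1/7673 + 208525990/728691) = 1/(1600019192579/5591246043) = 5591246043/1600019192579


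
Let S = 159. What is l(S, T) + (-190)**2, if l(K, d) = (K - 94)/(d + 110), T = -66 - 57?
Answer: 36095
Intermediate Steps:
T = -123
l(K, d) = (-94 + K)/(110 + d)
l(S, T) + (-190)**2 = (-94 + 159)/(110 - 123) + (-190)**2 = 65/(-13) + 36100 = -1/13*65 + 36100 = -5 + 36100 = 36095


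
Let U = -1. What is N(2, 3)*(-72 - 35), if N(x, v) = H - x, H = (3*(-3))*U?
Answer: -749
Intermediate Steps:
H = 9 (H = (3*(-3))*(-1) = -9*(-1) = 9)
N(x, v) = 9 - x
N(2, 3)*(-72 - 35) = (9 - 1*2)*(-72 - 35) = (9 - 2)*(-107) = 7*(-107) = -749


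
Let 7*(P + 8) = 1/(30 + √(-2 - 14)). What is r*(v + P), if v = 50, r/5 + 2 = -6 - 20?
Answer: -1346670/229 + 20*I/229 ≈ -5880.7 + 0.087336*I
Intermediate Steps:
r = -140 (r = -10 + 5*(-6 - 20) = -10 + 5*(-26) = -10 - 130 = -140)
P = -8 + (30 - 4*I)/6412 (P = -8 + 1/(7*(30 + √(-2 - 14))) = -8 + 1/(7*(30 + √(-16))) = -8 + 1/(7*(30 + 4*I)) = -8 + ((30 - 4*I)/916)/7 = -8 + (30 - 4*I)/6412 ≈ -7.9953 - 0.00062383*I)
r*(v + P) = -140*(50 + (-25633/3206 - I/1603)) = -140*(134667/3206 - I/1603) = -1346670/229 + 20*I/229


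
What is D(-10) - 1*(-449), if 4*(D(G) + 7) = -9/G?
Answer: 17689/40 ≈ 442.23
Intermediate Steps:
D(G) = -7 - 9/(4*G) (D(G) = -7 + (-9/G)/4 = -7 - 9/(4*G))
D(-10) - 1*(-449) = (-7 - 9/4/(-10)) - 1*(-449) = (-7 - 9/4*(-1/10)) + 449 = (-7 + 9/40) + 449 = -271/40 + 449 = 17689/40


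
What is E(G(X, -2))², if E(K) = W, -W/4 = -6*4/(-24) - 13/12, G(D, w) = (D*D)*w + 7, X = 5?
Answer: ⅑ ≈ 0.11111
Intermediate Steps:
G(D, w) = 7 + w*D² (G(D, w) = D²*w + 7 = w*D² + 7 = 7 + w*D²)
W = ⅓ (W = -4*(-6*4/(-24) - 13/12) = -4*(-24*(-1/24) - 13*1/12) = -4*(1 - 13/12) = -4*(-1/12) = ⅓ ≈ 0.33333)
E(K) = ⅓
E(G(X, -2))² = (⅓)² = ⅑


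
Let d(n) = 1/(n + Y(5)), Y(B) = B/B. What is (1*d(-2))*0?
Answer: 0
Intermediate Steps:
Y(B) = 1
d(n) = 1/(1 + n) (d(n) = 1/(n + 1) = 1/(1 + n))
(1*d(-2))*0 = (1/(1 - 2))*0 = (1/(-1))*0 = (1*(-1))*0 = -1*0 = 0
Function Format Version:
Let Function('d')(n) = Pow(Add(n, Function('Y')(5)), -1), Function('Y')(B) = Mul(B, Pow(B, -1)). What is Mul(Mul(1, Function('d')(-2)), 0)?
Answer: 0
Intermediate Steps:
Function('Y')(B) = 1
Function('d')(n) = Pow(Add(1, n), -1) (Function('d')(n) = Pow(Add(n, 1), -1) = Pow(Add(1, n), -1))
Mul(Mul(1, Function('d')(-2)), 0) = Mul(Mul(1, Pow(Add(1, -2), -1)), 0) = Mul(Mul(1, Pow(-1, -1)), 0) = Mul(Mul(1, -1), 0) = Mul(-1, 0) = 0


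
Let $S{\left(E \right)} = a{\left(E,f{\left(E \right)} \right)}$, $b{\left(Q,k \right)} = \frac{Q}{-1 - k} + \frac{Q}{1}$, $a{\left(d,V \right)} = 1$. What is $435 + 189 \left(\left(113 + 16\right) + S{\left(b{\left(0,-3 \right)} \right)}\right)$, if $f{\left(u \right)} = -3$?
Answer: $25005$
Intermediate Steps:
$b{\left(Q,k \right)} = Q + \frac{Q}{-1 - k}$ ($b{\left(Q,k \right)} = \frac{Q}{-1 - k} + Q 1 = \frac{Q}{-1 - k} + Q = Q + \frac{Q}{-1 - k}$)
$S{\left(E \right)} = 1$
$435 + 189 \left(\left(113 + 16\right) + S{\left(b{\left(0,-3 \right)} \right)}\right) = 435 + 189 \left(\left(113 + 16\right) + 1\right) = 435 + 189 \left(129 + 1\right) = 435 + 189 \cdot 130 = 435 + 24570 = 25005$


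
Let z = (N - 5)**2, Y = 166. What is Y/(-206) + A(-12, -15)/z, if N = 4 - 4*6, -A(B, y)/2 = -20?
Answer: -9551/12875 ≈ -0.74183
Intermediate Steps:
A(B, y) = 40 (A(B, y) = -2*(-20) = 40)
N = -20 (N = 4 - 24 = -20)
z = 625 (z = (-20 - 5)**2 = (-25)**2 = 625)
Y/(-206) + A(-12, -15)/z = 166/(-206) + 40/625 = 166*(-1/206) + 40*(1/625) = -83/103 + 8/125 = -9551/12875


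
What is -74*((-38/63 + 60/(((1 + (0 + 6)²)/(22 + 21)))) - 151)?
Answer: 381694/63 ≈ 6058.6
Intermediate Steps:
-74*((-38/63 + 60/(((1 + (0 + 6)²)/(22 + 21)))) - 151) = -74*((-38*1/63 + 60/(((1 + 6²)/43))) - 151) = -74*((-38/63 + 60/(((1 + 36)*(1/43)))) - 151) = -74*((-38/63 + 60/((37*(1/43)))) - 151) = -74*((-38/63 + 60/(37/43)) - 151) = -74*((-38/63 + 60*(43/37)) - 151) = -74*((-38/63 + 2580/37) - 151) = -74*(161134/2331 - 151) = -74*(-190847/2331) = 381694/63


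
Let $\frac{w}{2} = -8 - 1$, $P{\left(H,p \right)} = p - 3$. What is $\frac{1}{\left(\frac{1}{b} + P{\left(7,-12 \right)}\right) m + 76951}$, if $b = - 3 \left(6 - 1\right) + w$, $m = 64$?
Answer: $\frac{33}{2507639} \approx 1.316 \cdot 10^{-5}$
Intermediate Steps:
$P{\left(H,p \right)} = -3 + p$ ($P{\left(H,p \right)} = p - 3 = -3 + p$)
$w = -18$ ($w = 2 \left(-8 - 1\right) = 2 \left(-9\right) = -18$)
$b = -33$ ($b = - 3 \left(6 - 1\right) - 18 = \left(-3\right) 5 - 18 = -15 - 18 = -33$)
$\frac{1}{\left(\frac{1}{b} + P{\left(7,-12 \right)}\right) m + 76951} = \frac{1}{\left(\frac{1}{-33} - 15\right) 64 + 76951} = \frac{1}{\left(- \frac{1}{33} - 15\right) 64 + 76951} = \frac{1}{\left(- \frac{496}{33}\right) 64 + 76951} = \frac{1}{- \frac{31744}{33} + 76951} = \frac{1}{\frac{2507639}{33}} = \frac{33}{2507639}$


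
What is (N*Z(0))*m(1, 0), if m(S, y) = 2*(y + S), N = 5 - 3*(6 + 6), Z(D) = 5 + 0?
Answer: -310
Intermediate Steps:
Z(D) = 5
N = -31 (N = 5 - 3*12 = 5 - 36 = -31)
m(S, y) = 2*S + 2*y (m(S, y) = 2*(S + y) = 2*S + 2*y)
(N*Z(0))*m(1, 0) = (-31*5)*(2*1 + 2*0) = -155*(2 + 0) = -155*2 = -310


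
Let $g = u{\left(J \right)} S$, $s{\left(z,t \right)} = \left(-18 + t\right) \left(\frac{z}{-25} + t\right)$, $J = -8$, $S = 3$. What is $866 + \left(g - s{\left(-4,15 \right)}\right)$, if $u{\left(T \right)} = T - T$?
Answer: $\frac{22787}{25} \approx 911.48$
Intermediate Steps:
$u{\left(T \right)} = 0$
$s{\left(z,t \right)} = \left(-18 + t\right) \left(t - \frac{z}{25}\right)$ ($s{\left(z,t \right)} = \left(-18 + t\right) \left(z \left(- \frac{1}{25}\right) + t\right) = \left(-18 + t\right) \left(- \frac{z}{25} + t\right) = \left(-18 + t\right) \left(t - \frac{z}{25}\right)$)
$g = 0$ ($g = 0 \cdot 3 = 0$)
$866 + \left(g - s{\left(-4,15 \right)}\right) = 866 - \left(15^{2} - 270 + \frac{18}{25} \left(-4\right) - \frac{3}{5} \left(-4\right)\right) = 866 - \left(225 - 270 - \frac{72}{25} + \frac{12}{5}\right) = 866 + \left(0 - - \frac{1137}{25}\right) = 866 + \left(0 + \frac{1137}{25}\right) = 866 + \frac{1137}{25} = \frac{22787}{25}$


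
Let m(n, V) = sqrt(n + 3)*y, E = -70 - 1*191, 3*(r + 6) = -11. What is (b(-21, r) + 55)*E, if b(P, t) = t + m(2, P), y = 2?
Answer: -11832 - 522*sqrt(5) ≈ -12999.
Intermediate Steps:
r = -29/3 (r = -6 + (1/3)*(-11) = -6 - 11/3 = -29/3 ≈ -9.6667)
E = -261 (E = -70 - 191 = -261)
m(n, V) = 2*sqrt(3 + n) (m(n, V) = sqrt(n + 3)*2 = sqrt(3 + n)*2 = 2*sqrt(3 + n))
b(P, t) = t + 2*sqrt(5) (b(P, t) = t + 2*sqrt(3 + 2) = t + 2*sqrt(5))
(b(-21, r) + 55)*E = ((-29/3 + 2*sqrt(5)) + 55)*(-261) = (136/3 + 2*sqrt(5))*(-261) = -11832 - 522*sqrt(5)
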